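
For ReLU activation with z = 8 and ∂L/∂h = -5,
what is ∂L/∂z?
∂L/∂z = -5

h = ReLU(8) = 8
Since z > 0: ∂h/∂z = 1
∂L/∂z = ∂L/∂h · ∂h/∂z = -5 × 1 = -5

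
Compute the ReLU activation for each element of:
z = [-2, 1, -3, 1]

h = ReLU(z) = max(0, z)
h = [0, 1, 0, 1]

ReLU applied element-wise: max(0,-2)=0, max(0,1)=1, max(0,-3)=0, max(0,1)=1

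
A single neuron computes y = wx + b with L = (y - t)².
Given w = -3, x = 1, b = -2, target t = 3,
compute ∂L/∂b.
∂L/∂b = -16

y = wx + b = (-3)(1) + -2 = -5
∂L/∂y = 2(y - t) = 2(-5 - 3) = -16
∂y/∂b = 1
∂L/∂b = ∂L/∂y · ∂y/∂b = -16 × 1 = -16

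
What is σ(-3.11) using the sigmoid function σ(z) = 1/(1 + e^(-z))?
0.0427

sigmoid(-3.11) = 1/(1 + e^(3.11)) = 1/(1 + 22.42) = 0.0427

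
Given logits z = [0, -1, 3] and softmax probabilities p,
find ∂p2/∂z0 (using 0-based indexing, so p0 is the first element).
∂p2/∂z0 = -0.04364

p = softmax(z) = [0.04661, 0.01715, 0.9362]
p2 = 0.9362, p0 = 0.04661

∂p2/∂z0 = -p2 × p0 = -0.9362 × 0.04661 = -0.04364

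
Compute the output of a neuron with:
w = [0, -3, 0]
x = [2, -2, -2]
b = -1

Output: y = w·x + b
y = 5

y = (0)(2) + (-3)(-2) + (0)(-2) + -1 = 5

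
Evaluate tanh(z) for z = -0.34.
-0.3275

tanh(-0.34) = (e^(-0.34) - e^(0.34))/(e^(-0.34) + e^(0.34)) = -0.3275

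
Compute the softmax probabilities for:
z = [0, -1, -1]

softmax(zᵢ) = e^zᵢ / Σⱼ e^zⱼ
p = [0.5761, 0.2119, 0.2119]

exp(z) = [1, 0.3679, 0.3679]
Sum = 1.736
p = [0.5761, 0.2119, 0.2119]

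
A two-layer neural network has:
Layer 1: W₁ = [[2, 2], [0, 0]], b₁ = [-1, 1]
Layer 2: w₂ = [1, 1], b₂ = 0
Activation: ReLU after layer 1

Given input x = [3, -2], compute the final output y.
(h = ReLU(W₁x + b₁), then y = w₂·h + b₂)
y = 2

Layer 1 pre-activation: z₁ = [1, 1]
After ReLU: h = [1, 1]
Layer 2 output: y = 1×1 + 1×1 + 0 = 2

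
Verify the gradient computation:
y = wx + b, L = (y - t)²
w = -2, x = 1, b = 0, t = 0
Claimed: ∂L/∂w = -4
Correct

y = (-2)(1) + 0 = -2
∂L/∂y = 2(y - t) = 2(-2 - 0) = -4
∂y/∂w = x = 1
∂L/∂w = -4 × 1 = -4

Claimed value: -4
Correct: The correct gradient is -4.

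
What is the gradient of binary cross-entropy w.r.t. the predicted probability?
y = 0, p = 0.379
∂L/∂p = 1.61

∂L/∂p = -y/p + (1-y)/(1-p) = 0 + 1/0.621 = 1.61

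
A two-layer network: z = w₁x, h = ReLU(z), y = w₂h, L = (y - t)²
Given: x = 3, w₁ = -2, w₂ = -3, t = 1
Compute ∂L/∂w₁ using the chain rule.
∂L/∂w₁ = 0

Forward pass:
z = w₁x = -2×3 = -6
h = ReLU(-6) = 0
y = w₂h = -3×0 = 0

Backward pass:
∂L/∂y = 2(y - t) = 2(0 - 1) = -2
∂y/∂h = w₂ = -3
∂h/∂z = 0 (ReLU derivative)
∂z/∂w₁ = x = 3

∂L/∂w₁ = -2 × -3 × 0 × 3 = 0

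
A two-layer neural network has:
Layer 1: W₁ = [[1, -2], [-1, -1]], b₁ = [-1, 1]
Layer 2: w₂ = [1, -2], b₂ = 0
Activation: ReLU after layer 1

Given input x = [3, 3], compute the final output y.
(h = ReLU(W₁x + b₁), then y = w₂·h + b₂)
y = 0

Layer 1 pre-activation: z₁ = [-4, -5]
After ReLU: h = [0, 0]
Layer 2 output: y = 1×0 + -2×0 + 0 = 0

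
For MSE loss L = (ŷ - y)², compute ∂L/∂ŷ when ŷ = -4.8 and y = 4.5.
∂L/∂ŷ = -18.6

∂L/∂ŷ = 2(ŷ - y) = 2(-4.8 - 4.5) = 2(-9.3) = -18.6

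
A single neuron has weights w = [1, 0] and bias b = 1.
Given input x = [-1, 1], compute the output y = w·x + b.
y = 0

y = (1)(-1) + (0)(1) + 1 = 0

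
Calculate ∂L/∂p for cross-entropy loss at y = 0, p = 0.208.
∂L/∂p = 1.263

∂L/∂p = -y/p + (1-y)/(1-p) = 0 + 1/0.792 = 1.263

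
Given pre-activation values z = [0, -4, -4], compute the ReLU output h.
h = [0, 0, 0]

ReLU applied element-wise: max(0,0)=0, max(0,-4)=0, max(0,-4)=0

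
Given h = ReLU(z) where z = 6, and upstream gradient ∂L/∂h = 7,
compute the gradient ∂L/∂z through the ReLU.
∂L/∂z = 7

h = ReLU(6) = 6
Since z > 0: ∂h/∂z = 1
∂L/∂z = ∂L/∂h · ∂h/∂z = 7 × 1 = 7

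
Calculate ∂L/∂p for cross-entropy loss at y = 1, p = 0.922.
∂L/∂p = -1.085

∂L/∂p = -y/p + (1-y)/(1-p) = -1/0.922 + 0 = -1.085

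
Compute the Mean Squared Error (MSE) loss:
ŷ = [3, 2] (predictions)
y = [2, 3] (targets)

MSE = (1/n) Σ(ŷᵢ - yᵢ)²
MSE = 1

MSE = (1/2)((3-2)² + (2-3)²) = (1/2)(1 + 1) = 1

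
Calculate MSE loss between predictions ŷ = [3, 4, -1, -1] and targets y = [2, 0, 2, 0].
MSE = 6.75

MSE = (1/4)((3-2)² + (4-0)² + (-1-2)² + (-1-0)²) = (1/4)(1 + 16 + 9 + 1) = 6.75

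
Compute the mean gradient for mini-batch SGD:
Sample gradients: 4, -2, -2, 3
Average gradient = 0.75

Average = (1/4)(4 + -2 + -2 + 3) = 3/4 = 0.75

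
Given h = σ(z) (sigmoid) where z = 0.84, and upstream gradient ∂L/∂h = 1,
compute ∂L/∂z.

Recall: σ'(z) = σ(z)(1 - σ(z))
∂L/∂z = 0.2106

σ(0.84) = 0.6985
σ'(0.84) = σ(0.84)(1 - σ(0.84)) = 0.6985 × 0.3015 = 0.2106
∂L/∂z = ∂L/∂h · σ'(z) = 1 × 0.2106 = 0.2106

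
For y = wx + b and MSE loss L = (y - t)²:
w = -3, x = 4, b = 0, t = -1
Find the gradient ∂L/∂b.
∂L/∂b = -22

y = wx + b = (-3)(4) + 0 = -12
∂L/∂y = 2(y - t) = 2(-12 - -1) = -22
∂y/∂b = 1
∂L/∂b = ∂L/∂y · ∂y/∂b = -22 × 1 = -22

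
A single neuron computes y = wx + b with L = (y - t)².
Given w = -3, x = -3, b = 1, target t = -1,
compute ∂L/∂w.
∂L/∂w = -66

y = wx + b = (-3)(-3) + 1 = 10
∂L/∂y = 2(y - t) = 2(10 - -1) = 22
∂y/∂w = x = -3
∂L/∂w = ∂L/∂y · ∂y/∂w = 22 × -3 = -66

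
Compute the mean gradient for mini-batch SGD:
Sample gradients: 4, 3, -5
Average gradient = 0.6667

Average = (1/3)(4 + 3 + -5) = 2/3 = 0.6667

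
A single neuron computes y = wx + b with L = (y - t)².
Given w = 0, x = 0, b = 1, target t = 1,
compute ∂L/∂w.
∂L/∂w = 0

y = wx + b = (0)(0) + 1 = 1
∂L/∂y = 2(y - t) = 2(1 - 1) = 0
∂y/∂w = x = 0
∂L/∂w = ∂L/∂y · ∂y/∂w = 0 × 0 = 0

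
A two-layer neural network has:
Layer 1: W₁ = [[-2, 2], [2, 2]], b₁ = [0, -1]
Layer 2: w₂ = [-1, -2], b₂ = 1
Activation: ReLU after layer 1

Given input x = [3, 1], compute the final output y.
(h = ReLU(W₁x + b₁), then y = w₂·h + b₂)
y = -13

Layer 1 pre-activation: z₁ = [-4, 7]
After ReLU: h = [0, 7]
Layer 2 output: y = -1×0 + -2×7 + 1 = -13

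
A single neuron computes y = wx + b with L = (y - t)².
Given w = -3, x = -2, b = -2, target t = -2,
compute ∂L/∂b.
∂L/∂b = 12

y = wx + b = (-3)(-2) + -2 = 4
∂L/∂y = 2(y - t) = 2(4 - -2) = 12
∂y/∂b = 1
∂L/∂b = ∂L/∂y · ∂y/∂b = 12 × 1 = 12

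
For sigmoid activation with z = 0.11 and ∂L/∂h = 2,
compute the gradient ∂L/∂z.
∂L/∂z = 0.4985

σ(0.11) = 0.5275
σ'(0.11) = σ(0.11)(1 - σ(0.11)) = 0.5275 × 0.4725 = 0.2492
∂L/∂z = ∂L/∂h · σ'(z) = 2 × 0.2492 = 0.4985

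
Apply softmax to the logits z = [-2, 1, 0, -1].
p = [0.0321, 0.6439, 0.2369, 0.0871]

exp(z) = [0.1353, 2.718, 1, 0.3679]
Sum = 4.221
p = [0.0321, 0.6439, 0.2369, 0.0871]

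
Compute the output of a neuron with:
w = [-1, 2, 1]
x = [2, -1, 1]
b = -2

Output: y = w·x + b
y = -5

y = (-1)(2) + (2)(-1) + (1)(1) + -2 = -5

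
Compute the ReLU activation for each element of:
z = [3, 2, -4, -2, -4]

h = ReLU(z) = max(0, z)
h = [3, 2, 0, 0, 0]

ReLU applied element-wise: max(0,3)=3, max(0,2)=2, max(0,-4)=0, max(0,-2)=0, max(0,-4)=0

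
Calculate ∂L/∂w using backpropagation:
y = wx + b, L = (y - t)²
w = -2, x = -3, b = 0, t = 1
∂L/∂w = -30

y = wx + b = (-2)(-3) + 0 = 6
∂L/∂y = 2(y - t) = 2(6 - 1) = 10
∂y/∂w = x = -3
∂L/∂w = ∂L/∂y · ∂y/∂w = 10 × -3 = -30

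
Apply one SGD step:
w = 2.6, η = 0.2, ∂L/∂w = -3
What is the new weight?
w_new = 3.2

w_new = w - η·∂L/∂w = 2.6 - 0.2×(-3) = 2.6 - (-0.6) = 3.2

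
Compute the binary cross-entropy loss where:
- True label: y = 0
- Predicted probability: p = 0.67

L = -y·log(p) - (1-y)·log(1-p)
L = 1.109

L = -0·log(0.67) - 1·log(0.33) = -log(0.33) = 1.109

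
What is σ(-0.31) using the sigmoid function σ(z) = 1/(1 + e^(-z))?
0.4231

sigmoid(-0.31) = 1/(1 + e^(0.31)) = 1/(1 + 1.363) = 0.4231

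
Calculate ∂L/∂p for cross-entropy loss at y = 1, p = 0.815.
∂L/∂p = -1.227

∂L/∂p = -y/p + (1-y)/(1-p) = -1/0.815 + 0 = -1.227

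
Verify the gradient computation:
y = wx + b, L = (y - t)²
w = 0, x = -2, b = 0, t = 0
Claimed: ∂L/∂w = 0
Correct

y = (0)(-2) + 0 = 0
∂L/∂y = 2(y - t) = 2(0 - 0) = 0
∂y/∂w = x = -2
∂L/∂w = 0 × -2 = 0

Claimed value: 0
Correct: The correct gradient is 0.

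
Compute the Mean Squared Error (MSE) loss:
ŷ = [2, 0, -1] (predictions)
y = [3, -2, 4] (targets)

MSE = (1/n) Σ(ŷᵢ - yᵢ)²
MSE = 10

MSE = (1/3)((2-3)² + (0--2)² + (-1-4)²) = (1/3)(1 + 4 + 25) = 10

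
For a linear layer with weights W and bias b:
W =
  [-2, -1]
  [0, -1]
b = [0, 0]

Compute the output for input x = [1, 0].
y = [-2, 0]

Wx = [-2×1 + -1×0, 0×1 + -1×0]
   = [-2, 0]
y = Wx + b = [-2 + 0, 0 + 0] = [-2, 0]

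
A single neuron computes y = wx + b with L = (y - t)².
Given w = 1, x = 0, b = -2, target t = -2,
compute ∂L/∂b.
∂L/∂b = 0

y = wx + b = (1)(0) + -2 = -2
∂L/∂y = 2(y - t) = 2(-2 - -2) = 0
∂y/∂b = 1
∂L/∂b = ∂L/∂y · ∂y/∂b = 0 × 1 = 0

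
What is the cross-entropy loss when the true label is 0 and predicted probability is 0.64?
L = 1.022

L = -0·log(0.64) - 1·log(0.36) = -log(0.36) = 1.022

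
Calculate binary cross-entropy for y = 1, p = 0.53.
L = 0.6349

L = -1·log(0.53) - 0·log(0.47) = -log(0.53) = 0.6349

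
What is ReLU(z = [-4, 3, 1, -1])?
h = [0, 3, 1, 0]

ReLU applied element-wise: max(0,-4)=0, max(0,3)=3, max(0,1)=1, max(0,-1)=0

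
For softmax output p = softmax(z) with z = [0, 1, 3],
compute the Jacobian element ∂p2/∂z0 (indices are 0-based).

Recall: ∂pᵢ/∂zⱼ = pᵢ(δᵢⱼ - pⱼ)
∂p2/∂z0 = -0.03545

p = softmax(z) = [0.04201, 0.1142, 0.8438]
p2 = 0.8438, p0 = 0.04201

∂p2/∂z0 = -p2 × p0 = -0.8438 × 0.04201 = -0.03545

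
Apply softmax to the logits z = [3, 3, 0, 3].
p = [0.3279, 0.3279, 0.0163, 0.3279]

exp(z) = [20.09, 20.09, 1, 20.09]
Sum = 61.26
p = [0.3279, 0.3279, 0.0163, 0.3279]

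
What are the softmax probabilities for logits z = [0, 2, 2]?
p = [0.0634, 0.4683, 0.4683]

exp(z) = [1, 7.389, 7.389]
Sum = 15.78
p = [0.0634, 0.4683, 0.4683]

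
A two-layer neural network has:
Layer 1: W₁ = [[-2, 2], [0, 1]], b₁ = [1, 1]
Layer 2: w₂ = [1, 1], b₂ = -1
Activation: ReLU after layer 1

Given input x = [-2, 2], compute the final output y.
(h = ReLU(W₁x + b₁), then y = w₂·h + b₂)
y = 11

Layer 1 pre-activation: z₁ = [9, 3]
After ReLU: h = [9, 3]
Layer 2 output: y = 1×9 + 1×3 + -1 = 11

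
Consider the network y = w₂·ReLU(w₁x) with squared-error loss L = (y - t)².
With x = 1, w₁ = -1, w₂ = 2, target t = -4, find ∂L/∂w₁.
∂L/∂w₁ = 0

Forward pass:
z = w₁x = -1×1 = -1
h = ReLU(-1) = 0
y = w₂h = 2×0 = 0

Backward pass:
∂L/∂y = 2(y - t) = 2(0 - -4) = 8
∂y/∂h = w₂ = 2
∂h/∂z = 0 (ReLU derivative)
∂z/∂w₁ = x = 1

∂L/∂w₁ = 8 × 2 × 0 × 1 = 0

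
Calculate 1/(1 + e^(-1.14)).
0.7577

sigmoid(1.14) = 1/(1 + e^(-1.14)) = 1/(1 + 0.3198) = 0.7577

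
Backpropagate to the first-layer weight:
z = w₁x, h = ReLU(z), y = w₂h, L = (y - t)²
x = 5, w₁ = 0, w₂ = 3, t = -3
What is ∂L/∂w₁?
∂L/∂w₁ = 0

Forward pass:
z = w₁x = 0×5 = 0
h = ReLU(0) = 0
y = w₂h = 3×0 = 0

Backward pass:
∂L/∂y = 2(y - t) = 2(0 - -3) = 6
∂y/∂h = w₂ = 3
∂h/∂z = 0 (ReLU derivative)
∂z/∂w₁ = x = 5

∂L/∂w₁ = 6 × 3 × 0 × 5 = 0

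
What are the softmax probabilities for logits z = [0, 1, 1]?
p = [0.1554, 0.4223, 0.4223]

exp(z) = [1, 2.718, 2.718]
Sum = 6.437
p = [0.1554, 0.4223, 0.4223]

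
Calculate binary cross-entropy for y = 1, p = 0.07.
L = 2.659

L = -1·log(0.07) - 0·log(0.93) = -log(0.07) = 2.659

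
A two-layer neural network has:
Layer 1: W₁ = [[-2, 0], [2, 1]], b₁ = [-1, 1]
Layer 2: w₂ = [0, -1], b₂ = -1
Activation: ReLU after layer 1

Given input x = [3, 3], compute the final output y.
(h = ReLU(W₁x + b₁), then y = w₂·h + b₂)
y = -11

Layer 1 pre-activation: z₁ = [-7, 10]
After ReLU: h = [0, 10]
Layer 2 output: y = 0×0 + -1×10 + -1 = -11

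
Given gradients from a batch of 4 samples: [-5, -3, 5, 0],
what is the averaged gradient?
Average gradient = -0.75

Average = (1/4)(-5 + -3 + 5 + 0) = -3/4 = -0.75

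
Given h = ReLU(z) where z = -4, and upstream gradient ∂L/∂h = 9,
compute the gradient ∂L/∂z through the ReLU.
∂L/∂z = 0

h = ReLU(-4) = 0
Since z < 0: ∂h/∂z = 0
∂L/∂z = ∂L/∂h · ∂h/∂z = 9 × 0 = 0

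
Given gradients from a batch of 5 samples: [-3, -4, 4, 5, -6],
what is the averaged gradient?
Average gradient = -0.8

Average = (1/5)(-3 + -4 + 4 + 5 + -6) = -4/5 = -0.8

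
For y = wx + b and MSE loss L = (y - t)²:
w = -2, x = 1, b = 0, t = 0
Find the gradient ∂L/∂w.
∂L/∂w = -4

y = wx + b = (-2)(1) + 0 = -2
∂L/∂y = 2(y - t) = 2(-2 - 0) = -4
∂y/∂w = x = 1
∂L/∂w = ∂L/∂y · ∂y/∂w = -4 × 1 = -4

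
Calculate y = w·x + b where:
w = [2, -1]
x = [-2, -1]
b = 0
y = -3

y = (2)(-2) + (-1)(-1) + 0 = -3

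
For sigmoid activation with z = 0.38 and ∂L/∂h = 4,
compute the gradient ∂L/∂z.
∂L/∂z = 0.9648

σ(0.38) = 0.5939
σ'(0.38) = σ(0.38)(1 - σ(0.38)) = 0.5939 × 0.4061 = 0.2412
∂L/∂z = ∂L/∂h · σ'(z) = 4 × 0.2412 = 0.9648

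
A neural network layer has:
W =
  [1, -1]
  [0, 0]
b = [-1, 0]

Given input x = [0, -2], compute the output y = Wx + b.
y = [1, 0]

Wx = [1×0 + -1×-2, 0×0 + 0×-2]
   = [2, 0]
y = Wx + b = [2 + -1, 0 + 0] = [1, 0]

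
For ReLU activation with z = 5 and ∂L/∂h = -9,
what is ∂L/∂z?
∂L/∂z = -9

h = ReLU(5) = 5
Since z > 0: ∂h/∂z = 1
∂L/∂z = ∂L/∂h · ∂h/∂z = -9 × 1 = -9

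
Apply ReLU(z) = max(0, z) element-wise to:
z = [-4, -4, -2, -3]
h = [0, 0, 0, 0]

ReLU applied element-wise: max(0,-4)=0, max(0,-4)=0, max(0,-2)=0, max(0,-3)=0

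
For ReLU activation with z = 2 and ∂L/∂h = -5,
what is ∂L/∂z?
∂L/∂z = -5

h = ReLU(2) = 2
Since z > 0: ∂h/∂z = 1
∂L/∂z = ∂L/∂h · ∂h/∂z = -5 × 1 = -5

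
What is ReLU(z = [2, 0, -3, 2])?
h = [2, 0, 0, 2]

ReLU applied element-wise: max(0,2)=2, max(0,0)=0, max(0,-3)=0, max(0,2)=2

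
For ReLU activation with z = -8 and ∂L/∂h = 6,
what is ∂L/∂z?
∂L/∂z = 0

h = ReLU(-8) = 0
Since z < 0: ∂h/∂z = 0
∂L/∂z = ∂L/∂h · ∂h/∂z = 6 × 0 = 0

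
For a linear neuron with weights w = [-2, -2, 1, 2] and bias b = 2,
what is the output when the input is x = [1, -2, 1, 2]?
y = 9

y = (-2)(1) + (-2)(-2) + (1)(1) + (2)(2) + 2 = 9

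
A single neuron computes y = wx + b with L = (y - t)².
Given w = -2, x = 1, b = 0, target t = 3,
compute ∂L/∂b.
∂L/∂b = -10

y = wx + b = (-2)(1) + 0 = -2
∂L/∂y = 2(y - t) = 2(-2 - 3) = -10
∂y/∂b = 1
∂L/∂b = ∂L/∂y · ∂y/∂b = -10 × 1 = -10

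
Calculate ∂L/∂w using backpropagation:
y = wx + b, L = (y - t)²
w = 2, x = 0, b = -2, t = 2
∂L/∂w = 0

y = wx + b = (2)(0) + -2 = -2
∂L/∂y = 2(y - t) = 2(-2 - 2) = -8
∂y/∂w = x = 0
∂L/∂w = ∂L/∂y · ∂y/∂w = -8 × 0 = 0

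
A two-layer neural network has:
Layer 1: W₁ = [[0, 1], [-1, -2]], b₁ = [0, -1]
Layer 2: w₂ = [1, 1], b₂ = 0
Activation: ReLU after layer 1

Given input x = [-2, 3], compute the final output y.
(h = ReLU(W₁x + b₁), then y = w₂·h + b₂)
y = 3

Layer 1 pre-activation: z₁ = [3, -5]
After ReLU: h = [3, 0]
Layer 2 output: y = 1×3 + 1×0 + 0 = 3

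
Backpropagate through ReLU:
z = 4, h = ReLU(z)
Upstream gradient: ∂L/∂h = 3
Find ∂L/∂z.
∂L/∂z = 3

h = ReLU(4) = 4
Since z > 0: ∂h/∂z = 1
∂L/∂z = ∂L/∂h · ∂h/∂z = 3 × 1 = 3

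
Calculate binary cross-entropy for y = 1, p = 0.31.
L = 1.171

L = -1·log(0.31) - 0·log(0.69) = -log(0.31) = 1.171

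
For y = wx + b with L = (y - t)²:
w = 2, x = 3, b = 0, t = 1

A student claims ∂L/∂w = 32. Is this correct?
Incorrect

y = (2)(3) + 0 = 6
∂L/∂y = 2(y - t) = 2(6 - 1) = 10
∂y/∂w = x = 3
∂L/∂w = 10 × 3 = 30

Claimed value: 32
Incorrect: The correct gradient is 30.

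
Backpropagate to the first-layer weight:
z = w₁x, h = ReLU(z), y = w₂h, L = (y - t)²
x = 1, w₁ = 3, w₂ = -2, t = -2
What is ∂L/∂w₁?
∂L/∂w₁ = 16

Forward pass:
z = w₁x = 3×1 = 3
h = ReLU(3) = 3
y = w₂h = -2×3 = -6

Backward pass:
∂L/∂y = 2(y - t) = 2(-6 - -2) = -8
∂y/∂h = w₂ = -2
∂h/∂z = 1 (ReLU derivative)
∂z/∂w₁ = x = 1

∂L/∂w₁ = -8 × -2 × 1 × 1 = 16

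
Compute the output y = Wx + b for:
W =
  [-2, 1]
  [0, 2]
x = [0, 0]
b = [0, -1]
y = [0, -1]

Wx = [-2×0 + 1×0, 0×0 + 2×0]
   = [0, 0]
y = Wx + b = [0 + 0, 0 + -1] = [0, -1]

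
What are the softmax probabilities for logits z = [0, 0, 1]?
p = [0.2119, 0.2119, 0.5761]

exp(z) = [1, 1, 2.718]
Sum = 4.718
p = [0.2119, 0.2119, 0.5761]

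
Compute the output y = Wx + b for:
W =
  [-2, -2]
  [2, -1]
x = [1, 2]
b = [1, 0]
y = [-5, 0]

Wx = [-2×1 + -2×2, 2×1 + -1×2]
   = [-6, 0]
y = Wx + b = [-6 + 1, 0 + 0] = [-5, 0]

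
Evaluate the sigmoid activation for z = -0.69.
0.334

sigmoid(-0.69) = 1/(1 + e^(0.69)) = 1/(1 + 1.994) = 0.334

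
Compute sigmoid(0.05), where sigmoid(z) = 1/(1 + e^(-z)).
0.5125

sigmoid(0.05) = 1/(1 + e^(-0.05)) = 1/(1 + 0.9512) = 0.5125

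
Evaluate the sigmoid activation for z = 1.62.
0.8348

sigmoid(1.62) = 1/(1 + e^(-1.62)) = 1/(1 + 0.1979) = 0.8348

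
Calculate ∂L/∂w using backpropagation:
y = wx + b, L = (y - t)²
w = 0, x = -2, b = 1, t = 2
∂L/∂w = 4

y = wx + b = (0)(-2) + 1 = 1
∂L/∂y = 2(y - t) = 2(1 - 2) = -2
∂y/∂w = x = -2
∂L/∂w = ∂L/∂y · ∂y/∂w = -2 × -2 = 4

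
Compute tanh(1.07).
0.7895

tanh(1.07) = (e^(1.07) - e^(-1.07))/(e^(1.07) + e^(-1.07)) = 0.7895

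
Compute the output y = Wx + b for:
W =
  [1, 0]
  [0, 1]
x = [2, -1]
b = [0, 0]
y = [2, -1]

Wx = [1×2 + 0×-1, 0×2 + 1×-1]
   = [2, -1]
y = Wx + b = [2 + 0, -1 + 0] = [2, -1]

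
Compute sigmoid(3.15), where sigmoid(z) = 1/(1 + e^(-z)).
0.9589

sigmoid(3.15) = 1/(1 + e^(-3.15)) = 1/(1 + 0.04285) = 0.9589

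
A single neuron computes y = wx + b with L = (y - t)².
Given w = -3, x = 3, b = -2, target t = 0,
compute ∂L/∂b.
∂L/∂b = -22

y = wx + b = (-3)(3) + -2 = -11
∂L/∂y = 2(y - t) = 2(-11 - 0) = -22
∂y/∂b = 1
∂L/∂b = ∂L/∂y · ∂y/∂b = -22 × 1 = -22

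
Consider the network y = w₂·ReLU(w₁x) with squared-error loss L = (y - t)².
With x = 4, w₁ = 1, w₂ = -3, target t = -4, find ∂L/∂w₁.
∂L/∂w₁ = 192

Forward pass:
z = w₁x = 1×4 = 4
h = ReLU(4) = 4
y = w₂h = -3×4 = -12

Backward pass:
∂L/∂y = 2(y - t) = 2(-12 - -4) = -16
∂y/∂h = w₂ = -3
∂h/∂z = 1 (ReLU derivative)
∂z/∂w₁ = x = 4

∂L/∂w₁ = -16 × -3 × 1 × 4 = 192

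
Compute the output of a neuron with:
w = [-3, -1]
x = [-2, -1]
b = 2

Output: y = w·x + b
y = 9

y = (-3)(-2) + (-1)(-1) + 2 = 9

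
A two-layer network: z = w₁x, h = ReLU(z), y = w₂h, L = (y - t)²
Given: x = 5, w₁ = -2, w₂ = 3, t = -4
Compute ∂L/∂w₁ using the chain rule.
∂L/∂w₁ = 0

Forward pass:
z = w₁x = -2×5 = -10
h = ReLU(-10) = 0
y = w₂h = 3×0 = 0

Backward pass:
∂L/∂y = 2(y - t) = 2(0 - -4) = 8
∂y/∂h = w₂ = 3
∂h/∂z = 0 (ReLU derivative)
∂z/∂w₁ = x = 5

∂L/∂w₁ = 8 × 3 × 0 × 5 = 0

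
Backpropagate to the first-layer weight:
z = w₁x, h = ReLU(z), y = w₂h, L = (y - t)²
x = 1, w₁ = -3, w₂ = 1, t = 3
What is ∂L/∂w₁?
∂L/∂w₁ = 0

Forward pass:
z = w₁x = -3×1 = -3
h = ReLU(-3) = 0
y = w₂h = 1×0 = 0

Backward pass:
∂L/∂y = 2(y - t) = 2(0 - 3) = -6
∂y/∂h = w₂ = 1
∂h/∂z = 0 (ReLU derivative)
∂z/∂w₁ = x = 1

∂L/∂w₁ = -6 × 1 × 0 × 1 = 0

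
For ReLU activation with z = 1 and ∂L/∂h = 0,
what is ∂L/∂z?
∂L/∂z = 0

h = ReLU(1) = 1
Since z > 0: ∂h/∂z = 1
∂L/∂z = ∂L/∂h · ∂h/∂z = 0 × 1 = 0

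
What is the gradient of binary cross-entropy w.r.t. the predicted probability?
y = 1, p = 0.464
∂L/∂p = -2.155

∂L/∂p = -y/p + (1-y)/(1-p) = -1/0.464 + 0 = -2.155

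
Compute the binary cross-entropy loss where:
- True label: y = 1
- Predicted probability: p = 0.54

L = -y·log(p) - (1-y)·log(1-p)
L = 0.6162

L = -1·log(0.54) - 0·log(0.46) = -log(0.54) = 0.6162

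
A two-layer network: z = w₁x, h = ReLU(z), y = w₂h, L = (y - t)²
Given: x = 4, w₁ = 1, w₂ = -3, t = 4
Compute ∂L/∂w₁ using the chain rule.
∂L/∂w₁ = 384

Forward pass:
z = w₁x = 1×4 = 4
h = ReLU(4) = 4
y = w₂h = -3×4 = -12

Backward pass:
∂L/∂y = 2(y - t) = 2(-12 - 4) = -32
∂y/∂h = w₂ = -3
∂h/∂z = 1 (ReLU derivative)
∂z/∂w₁ = x = 4

∂L/∂w₁ = -32 × -3 × 1 × 4 = 384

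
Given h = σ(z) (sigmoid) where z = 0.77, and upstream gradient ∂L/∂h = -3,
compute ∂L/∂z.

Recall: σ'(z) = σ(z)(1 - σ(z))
∂L/∂z = -0.649

σ(0.77) = 0.6835
σ'(0.77) = σ(0.77)(1 - σ(0.77)) = 0.6835 × 0.3165 = 0.2163
∂L/∂z = ∂L/∂h · σ'(z) = -3 × 0.2163 = -0.649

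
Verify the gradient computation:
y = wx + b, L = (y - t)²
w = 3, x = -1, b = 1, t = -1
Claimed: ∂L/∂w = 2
Correct

y = (3)(-1) + 1 = -2
∂L/∂y = 2(y - t) = 2(-2 - -1) = -2
∂y/∂w = x = -1
∂L/∂w = -2 × -1 = 2

Claimed value: 2
Correct: The correct gradient is 2.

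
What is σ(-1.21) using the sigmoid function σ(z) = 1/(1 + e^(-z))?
0.2297

sigmoid(-1.21) = 1/(1 + e^(1.21)) = 1/(1 + 3.353) = 0.2297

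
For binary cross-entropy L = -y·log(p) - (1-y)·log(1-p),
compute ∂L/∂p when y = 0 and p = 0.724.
∂L/∂p = 3.623

∂L/∂p = -y/p + (1-y)/(1-p) = 0 + 1/0.276 = 3.623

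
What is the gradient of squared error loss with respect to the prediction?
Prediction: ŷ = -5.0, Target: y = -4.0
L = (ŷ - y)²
∂L/∂ŷ = -2.0

∂L/∂ŷ = 2(ŷ - y) = 2(-5.0 - -4.0) = 2(-1.0) = -2.0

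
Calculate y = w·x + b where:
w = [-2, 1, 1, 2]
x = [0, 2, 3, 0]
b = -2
y = 3

y = (-2)(0) + (1)(2) + (1)(3) + (2)(0) + -2 = 3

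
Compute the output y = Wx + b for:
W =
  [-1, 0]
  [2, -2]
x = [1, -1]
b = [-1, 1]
y = [-2, 5]

Wx = [-1×1 + 0×-1, 2×1 + -2×-1]
   = [-1, 4]
y = Wx + b = [-1 + -1, 4 + 1] = [-2, 5]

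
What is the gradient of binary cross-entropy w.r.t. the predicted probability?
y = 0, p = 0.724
∂L/∂p = 3.623

∂L/∂p = -y/p + (1-y)/(1-p) = 0 + 1/0.276 = 3.623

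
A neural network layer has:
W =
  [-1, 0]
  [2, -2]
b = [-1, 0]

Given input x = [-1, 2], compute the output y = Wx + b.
y = [0, -6]

Wx = [-1×-1 + 0×2, 2×-1 + -2×2]
   = [1, -6]
y = Wx + b = [1 + -1, -6 + 0] = [0, -6]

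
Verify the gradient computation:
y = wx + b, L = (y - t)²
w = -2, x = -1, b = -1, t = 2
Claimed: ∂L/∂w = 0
Incorrect

y = (-2)(-1) + -1 = 1
∂L/∂y = 2(y - t) = 2(1 - 2) = -2
∂y/∂w = x = -1
∂L/∂w = -2 × -1 = 2

Claimed value: 0
Incorrect: The correct gradient is 2.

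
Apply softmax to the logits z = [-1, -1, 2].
p = [0.0453, 0.0453, 0.9094]

exp(z) = [0.3679, 0.3679, 7.389]
Sum = 8.125
p = [0.0453, 0.0453, 0.9094]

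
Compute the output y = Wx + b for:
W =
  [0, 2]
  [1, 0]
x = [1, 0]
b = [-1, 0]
y = [-1, 1]

Wx = [0×1 + 2×0, 1×1 + 0×0]
   = [0, 1]
y = Wx + b = [0 + -1, 1 + 0] = [-1, 1]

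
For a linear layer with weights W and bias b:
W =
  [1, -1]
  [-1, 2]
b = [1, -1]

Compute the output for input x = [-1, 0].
y = [0, 0]

Wx = [1×-1 + -1×0, -1×-1 + 2×0]
   = [-1, 1]
y = Wx + b = [-1 + 1, 1 + -1] = [0, 0]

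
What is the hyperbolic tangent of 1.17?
0.8243

tanh(1.17) = (e^(1.17) - e^(-1.17))/(e^(1.17) + e^(-1.17)) = 0.8243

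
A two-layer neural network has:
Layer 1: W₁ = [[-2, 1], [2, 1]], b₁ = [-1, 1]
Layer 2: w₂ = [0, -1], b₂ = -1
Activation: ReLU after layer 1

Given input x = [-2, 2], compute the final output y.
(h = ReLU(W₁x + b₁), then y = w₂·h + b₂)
y = -1

Layer 1 pre-activation: z₁ = [5, -1]
After ReLU: h = [5, 0]
Layer 2 output: y = 0×5 + -1×0 + -1 = -1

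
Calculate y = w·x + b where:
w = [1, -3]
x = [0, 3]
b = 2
y = -7

y = (1)(0) + (-3)(3) + 2 = -7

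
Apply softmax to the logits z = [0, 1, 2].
p = [0.09, 0.2447, 0.6652]

exp(z) = [1, 2.718, 7.389]
Sum = 11.11
p = [0.09, 0.2447, 0.6652]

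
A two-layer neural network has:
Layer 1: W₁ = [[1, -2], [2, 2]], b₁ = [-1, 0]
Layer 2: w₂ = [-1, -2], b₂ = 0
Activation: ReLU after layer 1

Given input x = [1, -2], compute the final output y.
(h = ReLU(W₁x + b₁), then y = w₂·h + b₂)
y = -4

Layer 1 pre-activation: z₁ = [4, -2]
After ReLU: h = [4, 0]
Layer 2 output: y = -1×4 + -2×0 + 0 = -4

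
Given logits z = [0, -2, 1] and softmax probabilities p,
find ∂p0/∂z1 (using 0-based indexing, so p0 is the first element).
∂p0/∂z1 = -0.009113

p = softmax(z) = [0.2595, 0.03512, 0.7054]
p0 = 0.2595, p1 = 0.03512

∂p0/∂z1 = -p0 × p1 = -0.2595 × 0.03512 = -0.009113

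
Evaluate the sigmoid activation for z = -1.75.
0.148

sigmoid(-1.75) = 1/(1 + e^(1.75)) = 1/(1 + 5.755) = 0.148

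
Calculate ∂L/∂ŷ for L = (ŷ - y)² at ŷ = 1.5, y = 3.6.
∂L/∂ŷ = -4.2

∂L/∂ŷ = 2(ŷ - y) = 2(1.5 - 3.6) = 2(-2.1) = -4.2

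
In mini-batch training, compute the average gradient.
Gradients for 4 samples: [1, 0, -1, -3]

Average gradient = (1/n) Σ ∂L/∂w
Average gradient = -0.75

Average = (1/4)(1 + 0 + -1 + -3) = -3/4 = -0.75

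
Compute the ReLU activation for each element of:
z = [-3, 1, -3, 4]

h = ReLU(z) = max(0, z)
h = [0, 1, 0, 4]

ReLU applied element-wise: max(0,-3)=0, max(0,1)=1, max(0,-3)=0, max(0,4)=4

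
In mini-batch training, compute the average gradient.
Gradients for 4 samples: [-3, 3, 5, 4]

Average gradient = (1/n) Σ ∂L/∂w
Average gradient = 2.25

Average = (1/4)(-3 + 3 + 5 + 4) = 9/4 = 2.25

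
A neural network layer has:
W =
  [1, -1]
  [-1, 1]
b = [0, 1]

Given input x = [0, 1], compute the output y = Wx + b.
y = [-1, 2]

Wx = [1×0 + -1×1, -1×0 + 1×1]
   = [-1, 1]
y = Wx + b = [-1 + 0, 1 + 1] = [-1, 2]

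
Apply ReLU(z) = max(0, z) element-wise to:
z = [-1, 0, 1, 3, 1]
h = [0, 0, 1, 3, 1]

ReLU applied element-wise: max(0,-1)=0, max(0,0)=0, max(0,1)=1, max(0,3)=3, max(0,1)=1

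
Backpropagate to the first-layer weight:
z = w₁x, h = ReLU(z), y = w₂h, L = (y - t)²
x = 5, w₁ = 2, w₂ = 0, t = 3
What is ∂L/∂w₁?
∂L/∂w₁ = 0

Forward pass:
z = w₁x = 2×5 = 10
h = ReLU(10) = 10
y = w₂h = 0×10 = 0

Backward pass:
∂L/∂y = 2(y - t) = 2(0 - 3) = -6
∂y/∂h = w₂ = 0
∂h/∂z = 1 (ReLU derivative)
∂z/∂w₁ = x = 5

∂L/∂w₁ = -6 × 0 × 1 × 5 = 0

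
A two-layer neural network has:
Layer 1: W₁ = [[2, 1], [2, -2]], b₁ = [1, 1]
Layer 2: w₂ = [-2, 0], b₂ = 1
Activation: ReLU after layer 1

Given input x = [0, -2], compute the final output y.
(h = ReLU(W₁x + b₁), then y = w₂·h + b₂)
y = 1

Layer 1 pre-activation: z₁ = [-1, 5]
After ReLU: h = [0, 5]
Layer 2 output: y = -2×0 + 0×5 + 1 = 1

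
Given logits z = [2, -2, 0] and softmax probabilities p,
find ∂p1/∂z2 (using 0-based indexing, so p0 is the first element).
∂p1/∂z2 = -0.001862

p = softmax(z) = [0.8668, 0.01588, 0.1173]
p1 = 0.01588, p2 = 0.1173

∂p1/∂z2 = -p1 × p2 = -0.01588 × 0.1173 = -0.001862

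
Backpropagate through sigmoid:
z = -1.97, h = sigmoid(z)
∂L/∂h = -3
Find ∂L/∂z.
∂L/∂z = -0.3222

σ(-1.97) = 0.1224
σ'(-1.97) = σ(-1.97)(1 - σ(-1.97)) = 0.1224 × 0.8776 = 0.1074
∂L/∂z = ∂L/∂h · σ'(z) = -3 × 0.1074 = -0.3222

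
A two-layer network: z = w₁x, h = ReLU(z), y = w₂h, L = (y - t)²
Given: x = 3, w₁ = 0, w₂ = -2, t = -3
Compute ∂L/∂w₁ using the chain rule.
∂L/∂w₁ = 0

Forward pass:
z = w₁x = 0×3 = 0
h = ReLU(0) = 0
y = w₂h = -2×0 = 0

Backward pass:
∂L/∂y = 2(y - t) = 2(0 - -3) = 6
∂y/∂h = w₂ = -2
∂h/∂z = 0 (ReLU derivative)
∂z/∂w₁ = x = 3

∂L/∂w₁ = 6 × -2 × 0 × 3 = 0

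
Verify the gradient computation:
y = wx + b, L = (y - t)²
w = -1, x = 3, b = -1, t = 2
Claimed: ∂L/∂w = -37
Incorrect

y = (-1)(3) + -1 = -4
∂L/∂y = 2(y - t) = 2(-4 - 2) = -12
∂y/∂w = x = 3
∂L/∂w = -12 × 3 = -36

Claimed value: -37
Incorrect: The correct gradient is -36.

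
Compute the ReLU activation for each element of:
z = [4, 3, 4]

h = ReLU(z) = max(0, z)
h = [4, 3, 4]

ReLU applied element-wise: max(0,4)=4, max(0,3)=3, max(0,4)=4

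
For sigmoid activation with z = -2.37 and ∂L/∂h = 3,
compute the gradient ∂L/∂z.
∂L/∂z = 0.2345

σ(-2.37) = 0.08549
σ'(-2.37) = σ(-2.37)(1 - σ(-2.37)) = 0.08549 × 0.9145 = 0.07818
∂L/∂z = ∂L/∂h · σ'(z) = 3 × 0.07818 = 0.2345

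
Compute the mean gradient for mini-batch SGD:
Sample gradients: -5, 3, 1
Average gradient = -0.3333

Average = (1/3)(-5 + 3 + 1) = -1/3 = -0.3333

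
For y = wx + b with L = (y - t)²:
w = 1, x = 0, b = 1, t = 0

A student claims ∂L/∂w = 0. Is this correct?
Correct

y = (1)(0) + 1 = 1
∂L/∂y = 2(y - t) = 2(1 - 0) = 2
∂y/∂w = x = 0
∂L/∂w = 2 × 0 = 0

Claimed value: 0
Correct: The correct gradient is 0.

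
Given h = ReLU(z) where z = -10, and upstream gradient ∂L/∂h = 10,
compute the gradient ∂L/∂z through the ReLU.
∂L/∂z = 0

h = ReLU(-10) = 0
Since z < 0: ∂h/∂z = 0
∂L/∂z = ∂L/∂h · ∂h/∂z = 10 × 0 = 0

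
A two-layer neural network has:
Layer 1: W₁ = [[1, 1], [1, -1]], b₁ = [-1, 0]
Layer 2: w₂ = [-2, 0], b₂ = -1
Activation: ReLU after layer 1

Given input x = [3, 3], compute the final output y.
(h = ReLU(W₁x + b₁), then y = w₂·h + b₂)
y = -11

Layer 1 pre-activation: z₁ = [5, 0]
After ReLU: h = [5, 0]
Layer 2 output: y = -2×5 + 0×0 + -1 = -11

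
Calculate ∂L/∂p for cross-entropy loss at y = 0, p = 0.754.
∂L/∂p = 4.065

∂L/∂p = -y/p + (1-y)/(1-p) = 0 + 1/0.246 = 4.065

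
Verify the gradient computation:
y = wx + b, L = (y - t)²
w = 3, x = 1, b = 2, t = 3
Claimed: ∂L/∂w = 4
Correct

y = (3)(1) + 2 = 5
∂L/∂y = 2(y - t) = 2(5 - 3) = 4
∂y/∂w = x = 1
∂L/∂w = 4 × 1 = 4

Claimed value: 4
Correct: The correct gradient is 4.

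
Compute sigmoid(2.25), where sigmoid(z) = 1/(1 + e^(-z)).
0.9047

sigmoid(2.25) = 1/(1 + e^(-2.25)) = 1/(1 + 0.1054) = 0.9047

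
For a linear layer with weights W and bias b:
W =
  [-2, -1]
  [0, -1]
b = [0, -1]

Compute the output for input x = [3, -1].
y = [-5, 0]

Wx = [-2×3 + -1×-1, 0×3 + -1×-1]
   = [-5, 1]
y = Wx + b = [-5 + 0, 1 + -1] = [-5, 0]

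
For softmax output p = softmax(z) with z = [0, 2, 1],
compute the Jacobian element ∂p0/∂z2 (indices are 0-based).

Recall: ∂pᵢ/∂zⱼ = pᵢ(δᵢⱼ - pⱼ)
∂p0/∂z2 = -0.02203

p = softmax(z) = [0.09003, 0.6652, 0.2447]
p0 = 0.09003, p2 = 0.2447

∂p0/∂z2 = -p0 × p2 = -0.09003 × 0.2447 = -0.02203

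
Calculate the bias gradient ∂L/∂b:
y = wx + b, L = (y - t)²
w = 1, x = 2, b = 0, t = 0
∂L/∂b = 4

y = wx + b = (1)(2) + 0 = 2
∂L/∂y = 2(y - t) = 2(2 - 0) = 4
∂y/∂b = 1
∂L/∂b = ∂L/∂y · ∂y/∂b = 4 × 1 = 4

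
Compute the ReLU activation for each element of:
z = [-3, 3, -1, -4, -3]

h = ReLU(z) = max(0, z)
h = [0, 3, 0, 0, 0]

ReLU applied element-wise: max(0,-3)=0, max(0,3)=3, max(0,-1)=0, max(0,-4)=0, max(0,-3)=0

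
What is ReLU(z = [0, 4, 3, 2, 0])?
h = [0, 4, 3, 2, 0]

ReLU applied element-wise: max(0,0)=0, max(0,4)=4, max(0,3)=3, max(0,2)=2, max(0,0)=0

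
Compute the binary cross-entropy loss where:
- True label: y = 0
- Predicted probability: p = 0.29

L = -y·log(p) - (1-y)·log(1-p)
L = 0.3425

L = -0·log(0.29) - 1·log(0.71) = -log(0.71) = 0.3425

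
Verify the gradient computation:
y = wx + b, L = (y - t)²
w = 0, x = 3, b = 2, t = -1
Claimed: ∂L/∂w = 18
Correct

y = (0)(3) + 2 = 2
∂L/∂y = 2(y - t) = 2(2 - -1) = 6
∂y/∂w = x = 3
∂L/∂w = 6 × 3 = 18

Claimed value: 18
Correct: The correct gradient is 18.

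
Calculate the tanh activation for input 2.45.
0.9852

tanh(2.45) = (e^(2.45) - e^(-2.45))/(e^(2.45) + e^(-2.45)) = 0.9852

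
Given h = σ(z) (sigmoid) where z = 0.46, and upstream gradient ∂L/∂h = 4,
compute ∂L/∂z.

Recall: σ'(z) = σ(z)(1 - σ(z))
∂L/∂z = 0.9489

σ(0.46) = 0.613
σ'(0.46) = σ(0.46)(1 - σ(0.46)) = 0.613 × 0.387 = 0.2372
∂L/∂z = ∂L/∂h · σ'(z) = 4 × 0.2372 = 0.9489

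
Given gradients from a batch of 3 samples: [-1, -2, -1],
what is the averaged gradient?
Average gradient = -1.333

Average = (1/3)(-1 + -2 + -1) = -4/3 = -1.333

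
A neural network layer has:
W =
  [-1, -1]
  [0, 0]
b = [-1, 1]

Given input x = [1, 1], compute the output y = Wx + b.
y = [-3, 1]

Wx = [-1×1 + -1×1, 0×1 + 0×1]
   = [-2, 0]
y = Wx + b = [-2 + -1, 0 + 1] = [-3, 1]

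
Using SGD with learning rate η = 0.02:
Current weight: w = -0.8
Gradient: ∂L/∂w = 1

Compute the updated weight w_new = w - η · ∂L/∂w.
w_new = -0.82

w_new = w - η·∂L/∂w = -0.8 - 0.02×(1) = -0.8 - (0.02) = -0.82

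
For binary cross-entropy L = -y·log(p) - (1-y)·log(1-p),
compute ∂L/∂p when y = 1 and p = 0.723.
∂L/∂p = -1.383

∂L/∂p = -y/p + (1-y)/(1-p) = -1/0.723 + 0 = -1.383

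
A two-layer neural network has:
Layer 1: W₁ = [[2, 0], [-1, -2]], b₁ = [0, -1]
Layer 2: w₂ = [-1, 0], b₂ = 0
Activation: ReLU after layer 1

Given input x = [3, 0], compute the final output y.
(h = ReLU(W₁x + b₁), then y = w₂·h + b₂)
y = -6

Layer 1 pre-activation: z₁ = [6, -4]
After ReLU: h = [6, 0]
Layer 2 output: y = -1×6 + 0×0 + 0 = -6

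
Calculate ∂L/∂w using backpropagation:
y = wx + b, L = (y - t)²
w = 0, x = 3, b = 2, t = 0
∂L/∂w = 12

y = wx + b = (0)(3) + 2 = 2
∂L/∂y = 2(y - t) = 2(2 - 0) = 4
∂y/∂w = x = 3
∂L/∂w = ∂L/∂y · ∂y/∂w = 4 × 3 = 12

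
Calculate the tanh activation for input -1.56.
-0.9154

tanh(-1.56) = (e^(-1.56) - e^(1.56))/(e^(-1.56) + e^(1.56)) = -0.9154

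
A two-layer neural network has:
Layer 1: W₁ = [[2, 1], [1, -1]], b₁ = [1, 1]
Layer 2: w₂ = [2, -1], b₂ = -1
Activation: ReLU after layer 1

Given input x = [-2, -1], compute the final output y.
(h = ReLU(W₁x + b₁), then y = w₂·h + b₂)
y = -1

Layer 1 pre-activation: z₁ = [-4, 0]
After ReLU: h = [0, 0]
Layer 2 output: y = 2×0 + -1×0 + -1 = -1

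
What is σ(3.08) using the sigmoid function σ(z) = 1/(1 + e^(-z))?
0.9561

sigmoid(3.08) = 1/(1 + e^(-3.08)) = 1/(1 + 0.04596) = 0.9561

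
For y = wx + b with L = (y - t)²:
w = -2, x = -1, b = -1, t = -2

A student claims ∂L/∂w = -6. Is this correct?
Correct

y = (-2)(-1) + -1 = 1
∂L/∂y = 2(y - t) = 2(1 - -2) = 6
∂y/∂w = x = -1
∂L/∂w = 6 × -1 = -6

Claimed value: -6
Correct: The correct gradient is -6.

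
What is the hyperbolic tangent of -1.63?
-0.9261

tanh(-1.63) = (e^(-1.63) - e^(1.63))/(e^(-1.63) + e^(1.63)) = -0.9261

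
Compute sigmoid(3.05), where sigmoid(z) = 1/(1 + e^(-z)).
0.9548

sigmoid(3.05) = 1/(1 + e^(-3.05)) = 1/(1 + 0.04736) = 0.9548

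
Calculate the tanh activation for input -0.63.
-0.5581

tanh(-0.63) = (e^(-0.63) - e^(0.63))/(e^(-0.63) + e^(0.63)) = -0.5581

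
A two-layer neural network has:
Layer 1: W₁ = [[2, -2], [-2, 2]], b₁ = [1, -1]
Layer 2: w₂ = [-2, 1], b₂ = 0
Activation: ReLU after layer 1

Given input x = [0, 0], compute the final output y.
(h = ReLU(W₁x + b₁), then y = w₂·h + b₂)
y = -2

Layer 1 pre-activation: z₁ = [1, -1]
After ReLU: h = [1, 0]
Layer 2 output: y = -2×1 + 1×0 + 0 = -2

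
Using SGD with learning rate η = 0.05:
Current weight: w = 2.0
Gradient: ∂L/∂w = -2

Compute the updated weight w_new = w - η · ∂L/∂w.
w_new = 2.1

w_new = w - η·∂L/∂w = 2.0 - 0.05×(-2) = 2.0 - (-0.1) = 2.1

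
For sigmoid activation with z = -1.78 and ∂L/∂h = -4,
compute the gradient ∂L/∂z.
∂L/∂z = -0.4939

σ(-1.78) = 0.1443
σ'(-1.78) = σ(-1.78)(1 - σ(-1.78)) = 0.1443 × 0.8557 = 0.1235
∂L/∂z = ∂L/∂h · σ'(z) = -4 × 0.1235 = -0.4939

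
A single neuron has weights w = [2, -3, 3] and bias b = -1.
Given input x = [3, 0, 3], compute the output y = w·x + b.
y = 14

y = (2)(3) + (-3)(0) + (3)(3) + -1 = 14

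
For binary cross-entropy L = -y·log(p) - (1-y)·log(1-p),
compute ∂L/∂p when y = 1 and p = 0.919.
∂L/∂p = -1.088

∂L/∂p = -y/p + (1-y)/(1-p) = -1/0.919 + 0 = -1.088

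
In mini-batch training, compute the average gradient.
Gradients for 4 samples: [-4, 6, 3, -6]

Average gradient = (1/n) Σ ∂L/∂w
Average gradient = -0.25

Average = (1/4)(-4 + 6 + 3 + -6) = -1/4 = -0.25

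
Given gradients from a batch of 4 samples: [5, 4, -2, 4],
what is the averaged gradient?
Average gradient = 2.75

Average = (1/4)(5 + 4 + -2 + 4) = 11/4 = 2.75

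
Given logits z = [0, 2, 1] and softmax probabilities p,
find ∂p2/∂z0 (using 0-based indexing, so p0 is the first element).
∂p2/∂z0 = -0.02203

p = softmax(z) = [0.09003, 0.6652, 0.2447]
p2 = 0.2447, p0 = 0.09003

∂p2/∂z0 = -p2 × p0 = -0.2447 × 0.09003 = -0.02203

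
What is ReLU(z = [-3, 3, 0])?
h = [0, 3, 0]

ReLU applied element-wise: max(0,-3)=0, max(0,3)=3, max(0,0)=0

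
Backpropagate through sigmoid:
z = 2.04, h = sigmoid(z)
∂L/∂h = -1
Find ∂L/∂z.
∂L/∂z = -0.1018

σ(2.04) = 0.8849
σ'(2.04) = σ(2.04)(1 - σ(2.04)) = 0.8849 × 0.1151 = 0.1018
∂L/∂z = ∂L/∂h · σ'(z) = -1 × 0.1018 = -0.1018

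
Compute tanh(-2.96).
-0.9946

tanh(-2.96) = (e^(-2.96) - e^(2.96))/(e^(-2.96) + e^(2.96)) = -0.9946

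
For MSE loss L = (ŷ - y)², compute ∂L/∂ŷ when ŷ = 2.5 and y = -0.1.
∂L/∂ŷ = 5.2

∂L/∂ŷ = 2(ŷ - y) = 2(2.5 - -0.1) = 2(2.6) = 5.2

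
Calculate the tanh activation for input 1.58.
0.9186

tanh(1.58) = (e^(1.58) - e^(-1.58))/(e^(1.58) + e^(-1.58)) = 0.9186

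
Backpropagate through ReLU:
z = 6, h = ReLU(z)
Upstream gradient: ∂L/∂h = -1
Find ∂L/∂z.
∂L/∂z = -1

h = ReLU(6) = 6
Since z > 0: ∂h/∂z = 1
∂L/∂z = ∂L/∂h · ∂h/∂z = -1 × 1 = -1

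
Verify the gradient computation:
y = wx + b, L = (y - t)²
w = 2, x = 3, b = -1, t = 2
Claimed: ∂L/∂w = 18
Correct

y = (2)(3) + -1 = 5
∂L/∂y = 2(y - t) = 2(5 - 2) = 6
∂y/∂w = x = 3
∂L/∂w = 6 × 3 = 18

Claimed value: 18
Correct: The correct gradient is 18.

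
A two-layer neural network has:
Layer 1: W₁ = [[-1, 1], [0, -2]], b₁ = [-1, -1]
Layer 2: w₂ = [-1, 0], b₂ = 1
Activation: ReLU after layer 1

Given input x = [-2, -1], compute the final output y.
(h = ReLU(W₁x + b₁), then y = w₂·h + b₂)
y = 1

Layer 1 pre-activation: z₁ = [0, 1]
After ReLU: h = [0, 1]
Layer 2 output: y = -1×0 + 0×1 + 1 = 1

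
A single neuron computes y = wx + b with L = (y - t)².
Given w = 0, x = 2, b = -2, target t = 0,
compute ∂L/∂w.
∂L/∂w = -8

y = wx + b = (0)(2) + -2 = -2
∂L/∂y = 2(y - t) = 2(-2 - 0) = -4
∂y/∂w = x = 2
∂L/∂w = ∂L/∂y · ∂y/∂w = -4 × 2 = -8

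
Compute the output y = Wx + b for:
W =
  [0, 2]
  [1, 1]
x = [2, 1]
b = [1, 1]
y = [3, 4]

Wx = [0×2 + 2×1, 1×2 + 1×1]
   = [2, 3]
y = Wx + b = [2 + 1, 3 + 1] = [3, 4]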